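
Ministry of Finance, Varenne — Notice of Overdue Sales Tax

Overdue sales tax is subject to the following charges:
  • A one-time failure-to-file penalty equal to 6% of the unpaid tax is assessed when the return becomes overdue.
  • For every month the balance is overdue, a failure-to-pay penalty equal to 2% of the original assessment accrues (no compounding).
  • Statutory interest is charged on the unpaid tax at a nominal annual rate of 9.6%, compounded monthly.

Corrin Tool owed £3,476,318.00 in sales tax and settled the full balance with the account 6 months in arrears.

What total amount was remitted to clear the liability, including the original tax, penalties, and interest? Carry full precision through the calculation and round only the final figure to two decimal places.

£4,272,291.58

Failure-to-file penalty: 6% × £3,476,318.00 = £208,579.08
Failure-to-pay penalty: 6 × 2% × £3,476,318.00 = £417,158.16
Interest (9.6%/yr ÷ 12 = 0.8%/month): £3,476,318.00 × ((1 + 0.008)^6 − 1) = £170,236.3410…
Total = £3,476,318.00 + £625,737.2400 + £170,236.3410… = £4,272,291.58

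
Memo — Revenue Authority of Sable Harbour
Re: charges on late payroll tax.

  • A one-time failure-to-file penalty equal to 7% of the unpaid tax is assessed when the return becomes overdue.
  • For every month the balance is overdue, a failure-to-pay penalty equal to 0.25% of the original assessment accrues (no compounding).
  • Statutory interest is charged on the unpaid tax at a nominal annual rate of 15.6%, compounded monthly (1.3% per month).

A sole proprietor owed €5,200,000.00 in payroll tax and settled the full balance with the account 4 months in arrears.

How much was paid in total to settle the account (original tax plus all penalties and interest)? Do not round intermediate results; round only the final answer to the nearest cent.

Failure-to-file penalty: 7% × €5,200,000.00 = €364,000.00
Failure-to-pay penalty: 4 × 0.25% × €5,200,000.00 = €52,000.00
Interest: €5,200,000.00 × ((1 + 0.013)^4 − 1) = €5,200,000.00 × 0.0530228… = €275,718.6461…
Total = €5,200,000.00 + €416,000.0000 + €275,718.6461… = €5,891,718.65

€5,891,718.65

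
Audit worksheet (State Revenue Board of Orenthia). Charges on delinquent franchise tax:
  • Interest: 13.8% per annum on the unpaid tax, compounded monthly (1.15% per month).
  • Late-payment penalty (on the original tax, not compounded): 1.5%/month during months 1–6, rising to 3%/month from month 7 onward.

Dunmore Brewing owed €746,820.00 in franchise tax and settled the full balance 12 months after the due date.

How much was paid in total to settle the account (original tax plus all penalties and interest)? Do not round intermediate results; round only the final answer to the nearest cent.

Penalty, months 1–6: 6 × 1.5% × €746,820.00 = €67,213.80
Penalty, months 7–12: 6 × 3% × €746,820.00 = €134,427.60
Interest: €746,820.00 × ((1 + 0.0115)^12 − 1) = €746,820.00 × 0.1470719… = €109,836.2450…
Total = €746,820.00 + €201,641.4000 + €109,836.2450… = €1,058,297.64

€1,058,297.64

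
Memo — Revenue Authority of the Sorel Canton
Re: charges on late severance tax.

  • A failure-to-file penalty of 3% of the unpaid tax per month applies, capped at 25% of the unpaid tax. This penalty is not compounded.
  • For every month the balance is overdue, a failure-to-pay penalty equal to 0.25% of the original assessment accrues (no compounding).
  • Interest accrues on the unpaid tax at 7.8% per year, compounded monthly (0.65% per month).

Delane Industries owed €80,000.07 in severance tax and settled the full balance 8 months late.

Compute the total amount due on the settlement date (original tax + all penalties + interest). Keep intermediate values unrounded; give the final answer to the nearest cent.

Failure-to-file: 8 × 3% × €80,000.07 = €19,200.02… (under the 25% cap)
Failure-to-pay penalty = 0.25% × €80,000.07 × 8 mo = €1,600.00…
Interest: €80,000.07 × ((1 + 0.0065)^8 − 1) = €80,000.07 × 0.0531985… = €4,255.8841…
Total = €80,000.07 + €20,800.0182 + €4,255.8841… = €105,055.97

€105,055.97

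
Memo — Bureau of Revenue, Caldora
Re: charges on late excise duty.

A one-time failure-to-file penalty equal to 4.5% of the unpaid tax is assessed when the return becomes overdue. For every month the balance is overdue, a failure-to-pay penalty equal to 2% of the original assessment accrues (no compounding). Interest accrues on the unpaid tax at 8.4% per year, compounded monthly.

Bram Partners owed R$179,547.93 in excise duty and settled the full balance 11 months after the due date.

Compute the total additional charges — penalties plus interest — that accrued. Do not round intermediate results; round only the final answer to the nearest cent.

R$61,899.58

Failure-to-file penalty: 4.5% × R$179,547.93 = R$8,079.66…
Failure-to-pay penalty = 2% × R$179,547.93 × 11 mo = R$39,500.54…
Interest (8.4%/yr ÷ 12 = 0.7%/month): R$179,547.93 × ((1 + 0.007)^11 − 1) = R$14,319.3775…
Penalties + interest = R$47,580.2015… + R$14,319.3775… = R$61,899.58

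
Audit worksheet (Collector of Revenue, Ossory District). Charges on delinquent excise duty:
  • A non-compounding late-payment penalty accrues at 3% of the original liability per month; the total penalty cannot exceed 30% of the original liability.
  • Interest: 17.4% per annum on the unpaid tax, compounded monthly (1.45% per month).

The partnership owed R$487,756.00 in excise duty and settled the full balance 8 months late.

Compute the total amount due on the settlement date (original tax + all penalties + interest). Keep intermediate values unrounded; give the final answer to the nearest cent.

Penalty: 8 × 3% × R$487,756.00 = R$117,061.44 (below the 30% cap of R$146,326.80)
Interest: R$487,756.00 × ((1 + 0.0145)^8 − 1) = R$487,756.00 × 0.1220609… = R$59,535.9137…
Total = R$487,756.00 + R$117,061.4400 + R$59,535.9137… = R$664,353.35

R$664,353.35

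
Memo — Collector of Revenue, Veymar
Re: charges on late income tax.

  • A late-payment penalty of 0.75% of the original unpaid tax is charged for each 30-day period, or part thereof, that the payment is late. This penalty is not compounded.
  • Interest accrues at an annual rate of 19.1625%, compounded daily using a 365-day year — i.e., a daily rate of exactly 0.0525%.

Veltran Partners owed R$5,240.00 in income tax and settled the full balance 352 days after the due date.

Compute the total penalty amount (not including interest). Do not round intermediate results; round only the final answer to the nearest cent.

Penalty periods: ⌈352/30⌉ = 12; penalty = 12 × 0.75% × R$5,240.00 = R$471.60

R$471.60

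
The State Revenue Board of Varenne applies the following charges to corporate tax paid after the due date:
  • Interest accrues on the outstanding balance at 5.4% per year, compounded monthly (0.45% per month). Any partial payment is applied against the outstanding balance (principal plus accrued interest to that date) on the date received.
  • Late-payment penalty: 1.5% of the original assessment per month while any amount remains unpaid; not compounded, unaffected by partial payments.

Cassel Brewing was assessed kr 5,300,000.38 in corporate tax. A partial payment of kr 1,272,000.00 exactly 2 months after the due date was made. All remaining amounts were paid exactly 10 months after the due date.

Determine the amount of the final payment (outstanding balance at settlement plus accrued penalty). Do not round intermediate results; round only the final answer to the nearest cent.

kr 5,019,868.74

Balance at month 2: kr 5,300,000.3800 × (1 + 0.0045)^2 = kr 5,347,807.7084…
After kr 1,272,000.00 payment: kr 5,347,807.7084… − kr 1,272,000.00 = kr 4,075,807.7084…
Balance at month 10: kr 4,075,807.7084… × (1 + 0.0045)^8 = kr 4,224,868.6852…
Penalty: 10 × 1.5% × kr 5,300,000.38 = kr 795,000.06…
Final settlement = outstanding balance + penalty = kr 4,224,868.6852… + kr 795,000.06… = kr 5,019,868.74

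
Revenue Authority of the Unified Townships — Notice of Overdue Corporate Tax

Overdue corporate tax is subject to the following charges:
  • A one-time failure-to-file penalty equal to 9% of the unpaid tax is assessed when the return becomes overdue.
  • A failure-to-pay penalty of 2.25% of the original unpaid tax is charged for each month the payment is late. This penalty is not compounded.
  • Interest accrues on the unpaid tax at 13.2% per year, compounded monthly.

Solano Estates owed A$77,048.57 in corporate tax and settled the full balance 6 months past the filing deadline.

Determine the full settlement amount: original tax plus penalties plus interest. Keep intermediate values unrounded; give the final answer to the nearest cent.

Failure-to-file penalty: 9% × A$77,048.57 = A$6,934.37…
Failure-to-pay penalty: 6 × 2.25% × A$77,048.57 = A$10,401.56…
Interest (13.2%/yr ÷ 12 = 1.1%/month): A$77,048.57 × ((1 + 0.011)^6 − 1) = A$5,227.1168…
Total = A$77,048.57 + A$17,335.9283… + A$5,227.1168… = A$99,611.62

A$99,611.62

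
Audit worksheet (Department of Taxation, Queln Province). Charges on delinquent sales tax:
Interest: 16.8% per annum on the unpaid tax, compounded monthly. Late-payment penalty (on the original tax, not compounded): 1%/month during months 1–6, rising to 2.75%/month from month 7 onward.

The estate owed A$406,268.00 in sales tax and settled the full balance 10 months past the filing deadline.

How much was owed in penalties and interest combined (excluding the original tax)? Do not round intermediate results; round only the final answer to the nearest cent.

A$129,663.47

Penalty, months 1–6: 6 × 1% × A$406,268.00 = A$24,376.08
Penalty, months 7–10: 4 × 2.75% × A$406,268.00 = A$44,689.48
Interest (16.8%/yr ÷ 12 = 1.4%/month): A$406,268.00 × ((1 + 0.014)^10 − 1) = A$60,597.9129…
Penalties + interest = A$69,065.5600 + A$60,597.9129… = A$129,663.47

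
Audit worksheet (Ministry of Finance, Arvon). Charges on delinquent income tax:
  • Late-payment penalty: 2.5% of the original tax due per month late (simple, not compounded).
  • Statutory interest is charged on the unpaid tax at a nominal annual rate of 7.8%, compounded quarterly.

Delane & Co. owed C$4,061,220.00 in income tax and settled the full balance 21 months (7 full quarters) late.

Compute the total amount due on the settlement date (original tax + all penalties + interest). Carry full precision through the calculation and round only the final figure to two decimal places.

C$6,781,221.65

Late-payment penalty = 2.5% × C$4,061,220.00 × 21 mo = C$2,132,140.50
Interest (7.8%/yr ÷ 4 = 1.95%/quarter): C$4,061,220.00 × ((1 + 0.0195)^7 − 1) = C$587,861.1518…
Total = C$4,061,220.00 + C$2,132,140.5000 + C$587,861.1518… = C$6,781,221.65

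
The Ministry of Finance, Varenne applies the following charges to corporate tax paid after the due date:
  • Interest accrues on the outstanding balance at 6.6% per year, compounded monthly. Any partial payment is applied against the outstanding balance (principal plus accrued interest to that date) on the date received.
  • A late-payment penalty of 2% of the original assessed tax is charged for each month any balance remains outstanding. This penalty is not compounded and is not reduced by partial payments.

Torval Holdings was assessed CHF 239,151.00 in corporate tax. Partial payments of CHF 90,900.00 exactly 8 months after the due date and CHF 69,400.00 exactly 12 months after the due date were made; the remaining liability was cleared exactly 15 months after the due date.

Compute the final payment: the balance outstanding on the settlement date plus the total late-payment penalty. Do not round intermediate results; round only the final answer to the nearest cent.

CHF 166,394.93

Monthly rate = 6.6% ÷ 12 = 0.55%
Balance at month 8: CHF 239,151.0000 × (1 + 0.0055)^8 = CHF 249,878.4485…
After CHF 90,900.00 payment: CHF 249,878.4485… − CHF 90,900.00 = CHF 158,978.4485…
Balance at month 12: CHF 158,978.4485… × (1 + 0.0055)^4 = CHF 162,504.9349…
After CHF 69,400.00 payment: CHF 162,504.9349… − CHF 69,400.00 = CHF 93,104.9349…
Balance at month 15: CHF 93,104.9349… × (1 + 0.0055)^3 = CHF 94,649.6310…
Penalty: 15 × 2% × CHF 239,151.00 = CHF 71,745.30
Final settlement = outstanding balance + penalty = CHF 94,649.6310… + CHF 71,745.30 = CHF 166,394.93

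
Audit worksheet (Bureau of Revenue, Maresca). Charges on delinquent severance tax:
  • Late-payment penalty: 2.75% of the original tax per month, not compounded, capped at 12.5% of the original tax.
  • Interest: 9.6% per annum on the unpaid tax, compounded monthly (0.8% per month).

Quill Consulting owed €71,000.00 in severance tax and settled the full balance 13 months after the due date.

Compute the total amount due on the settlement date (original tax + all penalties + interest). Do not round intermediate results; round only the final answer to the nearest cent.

Penalty (uncapped): 13 × 2.75% × €71,000.00 = €25,382.50; cap = 12.5% × €71,000.00 = €8,875.00 → penalty = €8,875.00
Interest: €71,000.00 × ((1 + 0.008)^13 − 1) = €71,000.00 × 0.1091414… = €7,749.0396…
Total = €71,000.00 + €8,875.0000 + €7,749.0396… = €87,624.04

€87,624.04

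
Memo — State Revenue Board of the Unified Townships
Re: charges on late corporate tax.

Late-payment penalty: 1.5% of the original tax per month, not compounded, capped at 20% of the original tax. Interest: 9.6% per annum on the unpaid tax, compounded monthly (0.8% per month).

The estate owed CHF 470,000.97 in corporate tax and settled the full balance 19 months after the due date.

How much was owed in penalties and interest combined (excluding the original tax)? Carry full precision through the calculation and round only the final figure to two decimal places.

Penalty (uncapped): 19 × 1.5% × CHF 470,000.97 = CHF 133,950.28…; cap = 20% × CHF 470,000.97 = CHF 94,000.19… → penalty = CHF 94,000.19…
Interest: CHF 470,000.97 × ((1 + 0.008)^19 − 1) = CHF 470,000.97 × 0.1634564… = CHF 76,824.6630…
Penalties + interest = CHF 94,000.1940 + CHF 76,824.6630… = CHF 170,824.86

CHF 170,824.86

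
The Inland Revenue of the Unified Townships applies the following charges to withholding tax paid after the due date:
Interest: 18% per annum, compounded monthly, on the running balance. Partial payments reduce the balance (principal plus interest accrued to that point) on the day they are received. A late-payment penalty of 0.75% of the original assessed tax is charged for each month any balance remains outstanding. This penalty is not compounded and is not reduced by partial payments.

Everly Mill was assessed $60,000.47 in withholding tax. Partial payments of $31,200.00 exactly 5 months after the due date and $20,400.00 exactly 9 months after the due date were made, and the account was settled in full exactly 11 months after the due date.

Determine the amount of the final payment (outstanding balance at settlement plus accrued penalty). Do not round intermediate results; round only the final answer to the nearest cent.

$20,495.51

Monthly rate = 18% ÷ 12 = 1.5%
Balance at month 5: $60,000.4700 × (1 + 0.015)^5 = $64,637.5466…
After $31,200.00 payment: $64,637.5466… − $31,200.00 = $33,437.5466…
Balance at month 9: $33,437.5466… × (1 + 0.015)^4 = $35,489.3931…
After $20,400.00 payment: $35,489.3931… − $20,400.00 = $15,089.3931…
Balance at month 11: $15,089.3931… × (1 + 0.015)^2 = $15,545.4700…
Penalty: 11 × 0.75% × $60,000.47 = $4,950.04…
Final settlement = outstanding balance + penalty = $15,545.4700… + $4,950.04… = $20,495.51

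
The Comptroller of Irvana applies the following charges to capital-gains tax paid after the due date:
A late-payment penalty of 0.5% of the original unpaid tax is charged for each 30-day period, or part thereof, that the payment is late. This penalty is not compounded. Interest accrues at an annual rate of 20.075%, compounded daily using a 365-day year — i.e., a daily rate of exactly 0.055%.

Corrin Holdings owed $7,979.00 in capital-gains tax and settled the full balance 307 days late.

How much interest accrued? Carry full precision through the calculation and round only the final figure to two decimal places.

Interest: $7,979.00 × ((1 + 0.00055)^307 − 1) = $7,979.00 × 0.18388758… = $1,467.2390…

$1,467.24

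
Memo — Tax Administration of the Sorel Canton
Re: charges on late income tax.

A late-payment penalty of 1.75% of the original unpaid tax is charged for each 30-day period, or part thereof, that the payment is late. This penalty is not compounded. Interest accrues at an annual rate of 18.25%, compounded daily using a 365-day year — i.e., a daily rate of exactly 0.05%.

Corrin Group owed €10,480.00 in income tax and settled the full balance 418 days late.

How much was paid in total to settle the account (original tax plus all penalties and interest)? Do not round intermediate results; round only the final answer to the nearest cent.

€15,482.95

Penalty periods: ⌈418/30⌉ = 14; penalty = 14 × 1.75% × €10,480.00 = €2,567.60
Interest: €10,480.00 × ((1 + 0.0005)^418 − 1) = €10,480.00 × 0.23238063… = €2,435.3490…
Total = €10,480.00 + €2,567.6000 + €2,435.3490… = €15,482.95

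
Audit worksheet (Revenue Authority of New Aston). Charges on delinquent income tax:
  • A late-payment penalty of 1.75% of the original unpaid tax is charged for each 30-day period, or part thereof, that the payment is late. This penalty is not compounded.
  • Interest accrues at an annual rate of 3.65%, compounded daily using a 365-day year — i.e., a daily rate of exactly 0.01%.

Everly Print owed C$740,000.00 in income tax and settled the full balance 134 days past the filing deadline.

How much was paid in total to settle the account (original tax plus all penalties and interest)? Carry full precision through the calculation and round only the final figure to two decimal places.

Penalty periods: ⌈134/30⌉ = 5; penalty = 5 × 1.75% × C$740,000.00 = C$64,750.00
Interest: C$740,000.00 × ((1 + 0.0001)^134 − 1) = C$740,000.00 × 0.01348950… = C$9,982.2325…
Total = C$740,000.00 + C$64,750.0000 + C$9,982.2325… = C$814,732.23

C$814,732.23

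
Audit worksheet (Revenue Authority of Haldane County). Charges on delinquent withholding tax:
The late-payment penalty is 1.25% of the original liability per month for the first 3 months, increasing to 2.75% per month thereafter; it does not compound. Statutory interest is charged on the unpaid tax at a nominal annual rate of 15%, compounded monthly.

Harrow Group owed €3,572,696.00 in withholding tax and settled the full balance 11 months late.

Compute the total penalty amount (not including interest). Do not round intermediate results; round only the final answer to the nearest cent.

Penalty, months 1–3: 3 × 1.25% × €3,572,696.00 = €133,976.10
Penalty, months 4–11: 8 × 2.75% × €3,572,696.00 = €785,993.12
Total penalty = €133,976.10 + €785,993.12 = €919,969.22

€919,969.22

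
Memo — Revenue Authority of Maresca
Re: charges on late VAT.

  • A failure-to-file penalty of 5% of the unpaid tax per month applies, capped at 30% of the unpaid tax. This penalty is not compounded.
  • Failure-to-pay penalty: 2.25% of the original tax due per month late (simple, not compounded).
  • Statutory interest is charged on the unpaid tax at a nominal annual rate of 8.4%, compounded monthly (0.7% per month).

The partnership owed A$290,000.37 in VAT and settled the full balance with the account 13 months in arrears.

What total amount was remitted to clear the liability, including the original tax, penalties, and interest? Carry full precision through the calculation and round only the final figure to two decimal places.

Failure-to-file: 13 × 5% × A$290,000.37 = A$188,500.24…, capped at 30% × A$290,000.37 = A$87,000.11…
Failure-to-pay penalty: 13 × 2.25% × A$290,000.37 = A$84,825.11…
Interest: A$290,000.37 × ((1 + 0.007)^13 − 1) = A$290,000.37 × 0.0949218… = A$27,527.3677…
Total = A$290,000.37 + A$171,825.2192… + A$27,527.3677… = A$489,352.96

A$489,352.96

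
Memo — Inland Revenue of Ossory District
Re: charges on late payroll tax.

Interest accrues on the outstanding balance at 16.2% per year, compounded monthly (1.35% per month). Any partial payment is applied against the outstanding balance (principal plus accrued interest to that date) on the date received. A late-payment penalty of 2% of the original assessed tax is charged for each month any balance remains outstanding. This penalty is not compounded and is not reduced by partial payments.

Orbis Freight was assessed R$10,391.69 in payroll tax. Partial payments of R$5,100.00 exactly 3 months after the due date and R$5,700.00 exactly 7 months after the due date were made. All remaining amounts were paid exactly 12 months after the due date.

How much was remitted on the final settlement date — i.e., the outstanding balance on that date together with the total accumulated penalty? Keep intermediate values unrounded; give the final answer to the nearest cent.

R$2,850.48

Balance at month 3: R$10,391.6900 × (1 + 0.0135)^3 = R$10,818.2607…
After R$5,100.00 payment: R$10,818.2607… − R$5,100.00 = R$5,718.2607…
Balance at month 7: R$5,718.2607… × (1 + 0.0135)^4 = R$6,033.3561…
After R$5,700.00 payment: R$6,033.3561… − R$5,700.00 = R$333.3561…
Balance at month 12: R$333.3561… × (1 + 0.0135)^5 = R$356.4735…
Penalty: 12 × 2% × R$10,391.69 = R$2,494.01…
Final settlement = outstanding balance + penalty = R$356.4735… + R$2,494.01… = R$2,850.48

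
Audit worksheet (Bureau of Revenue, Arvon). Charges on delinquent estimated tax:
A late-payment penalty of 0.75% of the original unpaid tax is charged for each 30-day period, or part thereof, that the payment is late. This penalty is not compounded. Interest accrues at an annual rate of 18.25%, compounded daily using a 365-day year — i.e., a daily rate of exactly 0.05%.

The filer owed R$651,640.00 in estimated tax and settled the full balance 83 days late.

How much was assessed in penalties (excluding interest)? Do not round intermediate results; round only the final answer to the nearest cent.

Penalty periods: ⌈83/30⌉ = 3; penalty = 3 × 0.75% × R$651,640.00 = R$14,661.90

R$14,661.90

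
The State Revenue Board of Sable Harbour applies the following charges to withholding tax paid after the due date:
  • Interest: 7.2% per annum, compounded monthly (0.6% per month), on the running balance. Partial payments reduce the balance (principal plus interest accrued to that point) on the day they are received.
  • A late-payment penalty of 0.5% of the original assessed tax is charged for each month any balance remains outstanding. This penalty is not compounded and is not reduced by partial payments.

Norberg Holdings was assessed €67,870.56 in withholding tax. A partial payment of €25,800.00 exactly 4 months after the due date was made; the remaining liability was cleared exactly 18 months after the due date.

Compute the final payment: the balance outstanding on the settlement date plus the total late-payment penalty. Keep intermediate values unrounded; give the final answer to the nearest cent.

€53,641.22

Balance at month 4: €67,870.5600 × (1 + 0.006)^4 = €69,514.1722…
After €25,800.00 payment: €69,514.1722… − €25,800.00 = €43,714.1722…
Balance at month 18: €43,714.1722… × (1 + 0.006)^14 = €47,532.8647…
Penalty: 18 × 0.5% × €67,870.56 = €6,108.35…
Final settlement = outstanding balance + penalty = €47,532.8647… + €6,108.35… = €53,641.22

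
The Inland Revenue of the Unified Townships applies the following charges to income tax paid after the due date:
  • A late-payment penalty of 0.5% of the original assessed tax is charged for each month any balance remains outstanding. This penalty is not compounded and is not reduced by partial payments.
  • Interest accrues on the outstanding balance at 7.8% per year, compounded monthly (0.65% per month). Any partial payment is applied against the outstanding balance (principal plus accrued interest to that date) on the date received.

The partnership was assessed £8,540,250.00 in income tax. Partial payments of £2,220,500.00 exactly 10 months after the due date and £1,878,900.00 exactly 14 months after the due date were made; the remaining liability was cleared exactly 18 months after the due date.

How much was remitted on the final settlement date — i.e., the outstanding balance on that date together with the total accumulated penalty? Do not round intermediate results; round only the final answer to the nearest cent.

£6,098,392.34

Balance at month 10: £8,540,250.0000 × (1 + 0.0065)^10 = £9,111,888.0708…
After £2,220,500.00 payment: £9,111,888.0708… − £2,220,500.00 = £6,891,388.0708…
Balance at month 14: £6,891,388.0708… × (1 + 0.0065)^4 = £7,072,318.7100…
After £1,878,900.00 payment: £7,072,318.7100… − £1,878,900.00 = £5,193,418.7100…
Balance at month 18: £5,193,418.7100… × (1 + 0.0065)^4 = £5,329,769.8423…
Penalty: 18 × 0.5% × £8,540,250.00 = £768,622.50
Final settlement = outstanding balance + penalty = £5,329,769.8423… + £768,622.50 = £6,098,392.34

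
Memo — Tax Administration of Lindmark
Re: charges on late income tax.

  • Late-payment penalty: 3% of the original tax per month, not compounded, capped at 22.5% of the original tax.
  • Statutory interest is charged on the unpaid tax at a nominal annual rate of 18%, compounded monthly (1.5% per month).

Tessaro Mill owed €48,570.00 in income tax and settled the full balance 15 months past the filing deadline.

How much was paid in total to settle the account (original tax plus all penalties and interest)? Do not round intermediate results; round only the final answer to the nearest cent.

Penalty (uncapped): 15 × 3% × €48,570.00 = €21,856.50; cap = 22.5% × €48,570.00 = €10,928.25 → penalty = €10,928.25
Interest: €48,570.00 × ((1 + 0.015)^15 − 1) = €48,570.00 × 0.2502321… = €12,153.7715…
Total = €48,570.00 + €10,928.2500 + €12,153.7715… = €71,652.02

€71,652.02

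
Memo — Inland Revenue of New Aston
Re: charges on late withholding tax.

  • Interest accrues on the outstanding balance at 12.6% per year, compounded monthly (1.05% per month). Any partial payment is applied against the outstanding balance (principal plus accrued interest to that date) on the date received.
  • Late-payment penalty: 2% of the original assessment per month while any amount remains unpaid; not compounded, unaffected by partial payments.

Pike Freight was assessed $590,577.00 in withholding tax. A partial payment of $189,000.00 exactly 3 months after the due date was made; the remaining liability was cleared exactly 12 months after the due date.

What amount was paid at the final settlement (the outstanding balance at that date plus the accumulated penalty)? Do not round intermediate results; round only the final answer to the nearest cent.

Balance at month 3: $590,577.0000 × (1 + 0.0105)^3 = $609,376.1925…
After $189,000.00 payment: $609,376.1925… − $189,000.00 = $420,376.1925…
Balance at month 12: $420,376.1925… × (1 + 0.0105)^9 = $461,811.7440…
Penalty: 12 × 2% × $590,577.00 = $141,738.48
Final settlement = outstanding balance + penalty = $461,811.7440… + $141,738.48 = $603,550.22

$603,550.22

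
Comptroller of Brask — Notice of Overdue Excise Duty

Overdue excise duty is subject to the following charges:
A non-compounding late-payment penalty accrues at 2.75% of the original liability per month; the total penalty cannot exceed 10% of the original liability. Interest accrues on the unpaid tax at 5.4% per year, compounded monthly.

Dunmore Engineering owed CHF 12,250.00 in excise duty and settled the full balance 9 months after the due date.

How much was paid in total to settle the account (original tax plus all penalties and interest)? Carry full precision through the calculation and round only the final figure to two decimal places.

CHF 13,980.15

Penalty (uncapped): 9 × 2.75% × CHF 12,250.00 = CHF 3,031.88…; cap = 10% × CHF 12,250.00 = CHF 1,225.00 → penalty = CHF 1,225.00
Interest (5.4%/yr ÷ 12 = 0.45%/month): CHF 12,250.00 × ((1 + 0.0045)^9 − 1) = CHF 505.1497…
Total = CHF 12,250.00 + CHF 1,225.0000 + CHF 505.1497… = CHF 13,980.15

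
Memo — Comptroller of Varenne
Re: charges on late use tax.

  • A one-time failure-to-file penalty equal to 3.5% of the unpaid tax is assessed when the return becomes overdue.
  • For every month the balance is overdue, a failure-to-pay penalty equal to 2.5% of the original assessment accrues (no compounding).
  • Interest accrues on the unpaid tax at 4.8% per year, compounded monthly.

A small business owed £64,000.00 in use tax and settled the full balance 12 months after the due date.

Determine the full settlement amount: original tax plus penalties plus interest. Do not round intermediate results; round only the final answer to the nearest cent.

Failure-to-file penalty: 3.5% × £64,000.00 = £2,240.00
Failure-to-pay penalty: 12 × 2.5% × £64,000.00 = £19,200.00
Interest (4.8%/yr ÷ 12 = 0.4%/month): £64,000.00 × ((1 + 0.004)^12 − 1) = £3,140.4933…
Total = £64,000.00 + £21,440.0000 + £3,140.4933… = £88,580.49

£88,580.49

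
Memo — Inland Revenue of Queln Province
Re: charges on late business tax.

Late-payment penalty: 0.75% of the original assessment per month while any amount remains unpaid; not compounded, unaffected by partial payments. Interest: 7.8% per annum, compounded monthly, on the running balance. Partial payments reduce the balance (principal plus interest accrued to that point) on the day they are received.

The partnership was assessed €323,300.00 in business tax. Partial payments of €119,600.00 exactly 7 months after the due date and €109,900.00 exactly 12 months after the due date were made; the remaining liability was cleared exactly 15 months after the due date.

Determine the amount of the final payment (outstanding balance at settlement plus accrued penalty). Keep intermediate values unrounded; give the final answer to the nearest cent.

€154,648.89

Monthly rate = 7.8% ÷ 12 = 0.65%
Balance at month 7: €323,300.0000 × (1 + 0.0065)^7 = €338,300.1257…
After €119,600.00 payment: €338,300.1257… − €119,600.00 = €218,700.1257…
Balance at month 12: €218,700.1257… × (1 + 0.0065)^5 = €225,900.8832…
After €109,900.00 payment: €225,900.8832… − €109,900.00 = €116,000.8832…
Balance at month 15: €116,000.8832… × (1 + 0.0065)^3 = €118,277.6354…
Penalty: 15 × 0.75% × €323,300.00 = €36,371.25
Final settlement = outstanding balance + penalty = €118,277.6354… + €36,371.25 = €154,648.89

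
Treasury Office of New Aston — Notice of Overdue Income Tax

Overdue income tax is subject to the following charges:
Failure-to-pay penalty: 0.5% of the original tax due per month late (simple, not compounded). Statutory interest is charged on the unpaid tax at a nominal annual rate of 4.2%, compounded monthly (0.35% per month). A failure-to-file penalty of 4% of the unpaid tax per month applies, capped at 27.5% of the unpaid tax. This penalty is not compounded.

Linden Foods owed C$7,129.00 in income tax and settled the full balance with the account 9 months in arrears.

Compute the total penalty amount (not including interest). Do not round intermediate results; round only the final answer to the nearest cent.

C$2,281.28

Failure-to-file: 9 × 4% × C$7,129.00 = C$2,566.44, capped at 27.5% × C$7,129.00 = C$1,960.48…
Failure-to-pay penalty = 0.5% × C$7,129.00 × 9 mo = C$320.81…
Total penalty = C$1,960.48… + C$320.81… = C$2,281.28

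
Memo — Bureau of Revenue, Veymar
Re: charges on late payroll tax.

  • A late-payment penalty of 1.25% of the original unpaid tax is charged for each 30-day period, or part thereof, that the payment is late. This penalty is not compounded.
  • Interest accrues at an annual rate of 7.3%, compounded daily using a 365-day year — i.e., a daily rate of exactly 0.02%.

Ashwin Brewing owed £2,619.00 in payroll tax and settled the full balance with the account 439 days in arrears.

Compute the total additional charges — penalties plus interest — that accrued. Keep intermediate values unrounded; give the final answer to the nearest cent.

£731.38

Penalty periods: ⌈439/30⌉ = 15; penalty = 15 × 1.25% × £2,619.00 = £491.06…
Interest: £2,619.00 × ((1 + 0.0002)^439 − 1) = £2,619.00 × 0.09176016… = £240.3199…
Penalties + interest = £491.0625 + £240.3199… = £731.38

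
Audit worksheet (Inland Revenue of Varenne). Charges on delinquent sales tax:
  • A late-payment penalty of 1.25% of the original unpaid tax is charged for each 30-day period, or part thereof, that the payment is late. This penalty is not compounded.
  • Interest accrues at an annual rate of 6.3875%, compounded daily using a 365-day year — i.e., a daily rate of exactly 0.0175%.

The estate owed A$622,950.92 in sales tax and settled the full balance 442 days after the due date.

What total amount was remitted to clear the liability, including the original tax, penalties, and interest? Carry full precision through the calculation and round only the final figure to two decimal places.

A$789,847.47

Penalty periods: ⌈442/30⌉ = 15; penalty = 15 × 1.25% × A$622,950.92 = A$116,803.30…
Interest: A$622,950.92 × ((1 + 0.000175)^442 − 1) = A$622,950.92 × 0.08041285… = A$50,093.2562…
Total = A$622,950.92 + A$116,803.2975 + A$50,093.2562… = A$789,847.47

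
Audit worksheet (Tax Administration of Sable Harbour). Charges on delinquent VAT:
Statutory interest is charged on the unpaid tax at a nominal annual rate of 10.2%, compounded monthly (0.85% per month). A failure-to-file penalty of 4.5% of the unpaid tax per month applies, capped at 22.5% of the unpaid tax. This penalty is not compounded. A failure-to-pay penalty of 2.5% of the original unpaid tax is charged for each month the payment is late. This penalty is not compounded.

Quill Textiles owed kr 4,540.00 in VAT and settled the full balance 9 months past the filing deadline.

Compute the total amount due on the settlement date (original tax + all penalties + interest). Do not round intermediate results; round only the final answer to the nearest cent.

kr 6,942.36

Failure-to-file: 9 × 4.5% × kr 4,540.00 = kr 1,838.70, capped at 22.5% × kr 4,540.00 = kr 1,021.50
Failure-to-pay penalty = 2.5% × kr 4,540.00 × 9 mo = kr 1,021.50
Interest: kr 4,540.00 × ((1 + 0.0085)^9 − 1) = kr 4,540.00 × 0.0791532… = kr 359.3558…
Total = kr 4,540.00 + kr 2,043.0000 + kr 359.3558… = kr 6,942.36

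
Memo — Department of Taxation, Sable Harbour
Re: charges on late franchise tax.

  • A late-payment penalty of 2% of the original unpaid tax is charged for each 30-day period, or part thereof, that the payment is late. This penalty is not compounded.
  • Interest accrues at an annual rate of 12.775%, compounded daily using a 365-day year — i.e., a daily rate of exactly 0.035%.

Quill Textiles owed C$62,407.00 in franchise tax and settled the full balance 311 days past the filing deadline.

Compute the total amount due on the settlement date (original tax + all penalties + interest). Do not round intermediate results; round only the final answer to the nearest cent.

C$83,311.71

Penalty periods: ⌈311/30⌉ = 11; penalty = 11 × 2% × C$62,407.00 = C$13,729.54
Interest: C$62,407.00 × ((1 + 0.00035)^311 − 1) = C$62,407.00 × 0.11497385… = C$7,175.1733…
Total = C$62,407.00 + C$13,729.5400 + C$7,175.1733… = C$83,311.71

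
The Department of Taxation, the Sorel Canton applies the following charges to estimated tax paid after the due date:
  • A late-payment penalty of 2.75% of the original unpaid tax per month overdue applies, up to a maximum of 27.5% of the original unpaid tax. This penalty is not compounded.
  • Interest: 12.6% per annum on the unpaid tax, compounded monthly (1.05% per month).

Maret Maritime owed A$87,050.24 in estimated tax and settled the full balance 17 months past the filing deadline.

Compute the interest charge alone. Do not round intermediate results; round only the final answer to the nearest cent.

A$16,914.81

Interest: A$87,050.24 × ((1 + 0.0105)^17 − 1) = A$87,050.24 × 0.1943109… = A$16,914.8123…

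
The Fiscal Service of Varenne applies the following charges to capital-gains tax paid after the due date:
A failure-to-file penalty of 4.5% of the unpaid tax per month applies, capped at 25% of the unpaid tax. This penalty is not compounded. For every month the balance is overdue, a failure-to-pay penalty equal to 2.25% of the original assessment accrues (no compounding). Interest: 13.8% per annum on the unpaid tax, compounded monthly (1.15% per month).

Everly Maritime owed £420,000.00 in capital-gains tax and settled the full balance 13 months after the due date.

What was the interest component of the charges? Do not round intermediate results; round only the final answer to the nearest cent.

£67,310.56

Interest: £420,000.00 × ((1 + 0.0115)^13 − 1) = £420,000.00 × 0.1602632… = £67,310.5602…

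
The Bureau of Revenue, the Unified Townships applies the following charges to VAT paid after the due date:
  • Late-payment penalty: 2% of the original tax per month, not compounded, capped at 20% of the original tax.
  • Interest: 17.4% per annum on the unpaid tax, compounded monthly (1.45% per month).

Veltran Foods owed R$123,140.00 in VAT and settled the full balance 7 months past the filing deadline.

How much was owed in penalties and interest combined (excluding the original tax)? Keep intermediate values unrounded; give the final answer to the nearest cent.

Penalty: 7 × 2% × R$123,140.00 = R$17,239.60 (below the 20% cap of R$24,628.00)
Interest: R$123,140.00 × ((1 + 0.0145)^7 − 1) = R$123,140.00 × 0.1060235… = R$13,055.7353…
Penalties + interest = R$17,239.6000 + R$13,055.7353… = R$30,295.34

R$30,295.34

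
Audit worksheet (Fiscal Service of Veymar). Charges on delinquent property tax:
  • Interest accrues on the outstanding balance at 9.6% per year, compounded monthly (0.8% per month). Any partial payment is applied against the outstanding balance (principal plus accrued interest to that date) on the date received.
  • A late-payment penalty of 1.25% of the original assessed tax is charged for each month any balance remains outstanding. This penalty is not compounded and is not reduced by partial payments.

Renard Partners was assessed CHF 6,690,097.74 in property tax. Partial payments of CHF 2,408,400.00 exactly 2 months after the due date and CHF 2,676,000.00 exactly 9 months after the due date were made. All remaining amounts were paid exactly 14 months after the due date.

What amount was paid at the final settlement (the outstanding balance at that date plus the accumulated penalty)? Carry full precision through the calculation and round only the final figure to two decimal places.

Balance at month 2: CHF 6,690,097.7400 × (1 + 0.008)^2 = CHF 6,797,567.4701…
After CHF 2,408,400.00 payment: CHF 6,797,567.4701… − CHF 2,408,400.00 = CHF 4,389,167.4701…
Balance at month 9: CHF 4,389,167.4701… × (1 + 0.008)^7 = CHF 4,640,939.1756…
After CHF 2,676,000.00 payment: CHF 4,640,939.1756… − CHF 2,676,000.00 = CHF 1,964,939.1756…
Balance at month 14: CHF 1,964,939.1756… × (1 + 0.008)^5 = CHF 2,044,804.4045…
Penalty: 14 × 1.25% × CHF 6,690,097.74 = CHF 1,170,767.10…
Final settlement = outstanding balance + penalty = CHF 2,044,804.4045… + CHF 1,170,767.10… = CHF 3,215,571.51

CHF 3,215,571.51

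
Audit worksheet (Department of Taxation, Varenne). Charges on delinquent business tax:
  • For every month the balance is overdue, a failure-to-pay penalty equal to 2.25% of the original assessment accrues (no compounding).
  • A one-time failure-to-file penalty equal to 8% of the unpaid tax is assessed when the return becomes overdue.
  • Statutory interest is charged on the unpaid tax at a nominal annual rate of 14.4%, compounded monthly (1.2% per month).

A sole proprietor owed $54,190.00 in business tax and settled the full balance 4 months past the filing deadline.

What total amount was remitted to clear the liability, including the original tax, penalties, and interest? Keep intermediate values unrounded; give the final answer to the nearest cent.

$66,050.62

Failure-to-file penalty: 8% × $54,190.00 = $4,335.20
Failure-to-pay penalty = 2.25% × $54,190.00 × 4 mo = $4,877.10
Interest: $54,190.00 × ((1 + 0.012)^4 − 1) = $54,190.00 × 0.0488709… = $2,648.3158…
Total = $54,190.00 + $9,212.3000 + $2,648.3158… = $66,050.62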